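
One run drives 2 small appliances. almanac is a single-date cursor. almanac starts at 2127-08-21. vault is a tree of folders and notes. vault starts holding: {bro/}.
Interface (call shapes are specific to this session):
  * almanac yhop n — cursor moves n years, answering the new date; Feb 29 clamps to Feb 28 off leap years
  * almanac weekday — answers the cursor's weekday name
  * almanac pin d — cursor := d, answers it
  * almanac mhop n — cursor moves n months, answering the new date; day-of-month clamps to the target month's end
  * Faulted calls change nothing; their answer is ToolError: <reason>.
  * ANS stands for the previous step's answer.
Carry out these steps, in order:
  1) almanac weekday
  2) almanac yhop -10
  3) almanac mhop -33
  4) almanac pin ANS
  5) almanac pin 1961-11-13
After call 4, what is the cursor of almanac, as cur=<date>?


Answer: cur=2114-11-21

Derivation:
-> almanac weekday()
<- Thursday
-> almanac yhop(-10)
<- 2117-08-21
-> almanac mhop(-33)
<- 2114-11-21
-> almanac pin(ANS)
<- 2114-11-21
-> almanac pin(1961-11-13)
<- 1961-11-13


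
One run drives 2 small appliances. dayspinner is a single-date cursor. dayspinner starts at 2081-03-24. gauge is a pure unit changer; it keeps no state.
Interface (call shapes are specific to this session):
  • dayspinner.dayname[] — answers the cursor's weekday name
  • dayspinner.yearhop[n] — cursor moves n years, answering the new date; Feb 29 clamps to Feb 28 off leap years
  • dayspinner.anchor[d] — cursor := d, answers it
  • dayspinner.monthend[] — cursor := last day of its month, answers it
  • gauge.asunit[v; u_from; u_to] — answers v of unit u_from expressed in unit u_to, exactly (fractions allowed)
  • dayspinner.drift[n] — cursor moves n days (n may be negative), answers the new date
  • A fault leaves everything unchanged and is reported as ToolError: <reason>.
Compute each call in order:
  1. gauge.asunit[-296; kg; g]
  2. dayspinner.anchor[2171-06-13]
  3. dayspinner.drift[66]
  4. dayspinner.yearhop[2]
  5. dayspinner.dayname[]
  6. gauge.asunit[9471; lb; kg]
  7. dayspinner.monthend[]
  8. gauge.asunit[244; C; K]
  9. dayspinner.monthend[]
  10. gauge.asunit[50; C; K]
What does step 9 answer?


> gauge.asunit v→-296 u_from→kg u_to→g
= -296000
> dayspinner.anchor d→2171-06-13
= 2171-06-13
> dayspinner.drift n→66
= 2171-08-18
> dayspinner.yearhop n→2
= 2173-08-18
> dayspinner.dayname
= Wednesday
> gauge.asunit v→9471 u_from→lb u_to→kg
= 429597333627/100000000
> dayspinner.monthend
= 2173-08-31
> gauge.asunit v→244 u_from→C u_to→K
= 10343/20
> dayspinner.monthend
= 2173-08-31
> gauge.asunit v→50 u_from→C u_to→K
= 6463/20

Answer: 2173-08-31


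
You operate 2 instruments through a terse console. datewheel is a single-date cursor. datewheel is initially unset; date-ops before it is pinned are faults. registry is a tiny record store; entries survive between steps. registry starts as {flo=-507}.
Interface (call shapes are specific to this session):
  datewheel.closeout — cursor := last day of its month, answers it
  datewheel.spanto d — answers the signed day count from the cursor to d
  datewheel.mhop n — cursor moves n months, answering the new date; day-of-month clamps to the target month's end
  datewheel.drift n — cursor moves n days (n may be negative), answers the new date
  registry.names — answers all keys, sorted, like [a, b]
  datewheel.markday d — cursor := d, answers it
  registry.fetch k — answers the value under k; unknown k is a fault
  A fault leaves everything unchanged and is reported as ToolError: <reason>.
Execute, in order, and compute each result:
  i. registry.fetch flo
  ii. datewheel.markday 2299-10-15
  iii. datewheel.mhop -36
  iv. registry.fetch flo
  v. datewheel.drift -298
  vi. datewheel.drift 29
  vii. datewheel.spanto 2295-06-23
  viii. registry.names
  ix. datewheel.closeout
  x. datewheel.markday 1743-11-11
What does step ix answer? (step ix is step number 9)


$ registry.fetch k→flo
:: -507
$ datewheel.markday d→2299-10-15
:: 2299-10-15
$ datewheel.mhop n→-36
:: 2296-10-15
$ registry.fetch k→flo
:: -507
$ datewheel.drift n→-298
:: 2295-12-22
$ datewheel.drift n→29
:: 2296-01-20
$ datewheel.spanto d→2295-06-23
:: -211
$ registry.names
:: [flo]
$ datewheel.closeout
:: 2296-01-31
$ datewheel.markday d→1743-11-11
:: 1743-11-11

Answer: 2296-01-31


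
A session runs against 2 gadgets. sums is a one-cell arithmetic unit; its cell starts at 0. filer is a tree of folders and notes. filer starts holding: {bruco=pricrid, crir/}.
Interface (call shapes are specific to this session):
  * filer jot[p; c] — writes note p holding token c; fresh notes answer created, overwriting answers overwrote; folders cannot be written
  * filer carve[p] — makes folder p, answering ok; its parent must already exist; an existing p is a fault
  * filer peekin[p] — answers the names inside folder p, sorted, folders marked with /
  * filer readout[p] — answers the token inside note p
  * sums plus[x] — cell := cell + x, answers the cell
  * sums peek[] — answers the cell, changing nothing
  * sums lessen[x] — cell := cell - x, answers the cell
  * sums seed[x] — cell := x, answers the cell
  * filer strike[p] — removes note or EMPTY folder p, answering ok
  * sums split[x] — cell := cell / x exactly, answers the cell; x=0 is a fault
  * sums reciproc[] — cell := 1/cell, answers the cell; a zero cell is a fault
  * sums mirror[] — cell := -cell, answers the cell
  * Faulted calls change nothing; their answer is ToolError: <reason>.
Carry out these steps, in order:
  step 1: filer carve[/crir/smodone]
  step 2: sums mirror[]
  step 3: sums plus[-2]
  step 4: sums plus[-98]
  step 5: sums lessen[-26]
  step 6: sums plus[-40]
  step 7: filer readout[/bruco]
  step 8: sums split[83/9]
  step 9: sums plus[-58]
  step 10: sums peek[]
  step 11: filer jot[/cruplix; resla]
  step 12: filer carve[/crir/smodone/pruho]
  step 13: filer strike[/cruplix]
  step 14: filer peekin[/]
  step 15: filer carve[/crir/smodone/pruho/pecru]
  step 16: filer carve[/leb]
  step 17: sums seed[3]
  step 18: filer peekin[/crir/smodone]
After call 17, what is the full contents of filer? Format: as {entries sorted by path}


Answer: {bruco=pricrid, crir/, crir/smodone/, crir/smodone/pruho/, crir/smodone/pruho/pecru/, leb/}

Derivation:
Act: filer carve[/crir/smodone]
Obs: ok
Act: sums mirror[]
Obs: 0
Act: sums plus[-2]
Obs: -2
Act: sums plus[-98]
Obs: -100
Act: sums lessen[-26]
Obs: -74
Act: sums plus[-40]
Obs: -114
Act: filer readout[/bruco]
Obs: pricrid
Act: sums split[83/9]
Obs: -1026/83
Act: sums plus[-58]
Obs: -5840/83
Act: sums peek[]
Obs: -5840/83
Act: filer jot[/cruplix; resla]
Obs: created
Act: filer carve[/crir/smodone/pruho]
Obs: ok
Act: filer strike[/cruplix]
Obs: ok
Act: filer peekin[/]
Obs: [bruco, crir/]
Act: filer carve[/crir/smodone/pruho/pecru]
Obs: ok
Act: filer carve[/leb]
Obs: ok
Act: sums seed[3]
Obs: 3
Act: filer peekin[/crir/smodone]
Obs: [pruho/]


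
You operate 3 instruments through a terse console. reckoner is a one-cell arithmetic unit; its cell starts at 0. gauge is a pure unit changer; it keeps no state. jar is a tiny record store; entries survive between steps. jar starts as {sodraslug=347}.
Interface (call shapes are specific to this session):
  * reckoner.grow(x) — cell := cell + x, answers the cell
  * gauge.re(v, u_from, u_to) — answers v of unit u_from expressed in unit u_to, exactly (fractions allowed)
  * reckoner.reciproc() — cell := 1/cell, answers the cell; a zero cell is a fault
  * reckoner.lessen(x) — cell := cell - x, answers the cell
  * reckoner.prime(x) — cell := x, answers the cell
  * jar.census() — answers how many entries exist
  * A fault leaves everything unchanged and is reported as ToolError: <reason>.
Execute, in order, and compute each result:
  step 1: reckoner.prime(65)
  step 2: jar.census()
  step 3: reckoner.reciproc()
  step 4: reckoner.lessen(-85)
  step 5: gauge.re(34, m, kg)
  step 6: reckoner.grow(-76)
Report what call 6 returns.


Invoking reckoner.prime with x=65, which returns 65.
Using jar.census(), → 1.
Then reckoner.reciproc(), which returns 1/65.
I call reckoner.lessen with x=-85, and observe 5526/65.
I call gauge.re with v=34, u_from=m, u_to=kg, giving ToolError: incompatible units.
I run reckoner.grow with x=-76, and see 586/65.

Answer: 586/65


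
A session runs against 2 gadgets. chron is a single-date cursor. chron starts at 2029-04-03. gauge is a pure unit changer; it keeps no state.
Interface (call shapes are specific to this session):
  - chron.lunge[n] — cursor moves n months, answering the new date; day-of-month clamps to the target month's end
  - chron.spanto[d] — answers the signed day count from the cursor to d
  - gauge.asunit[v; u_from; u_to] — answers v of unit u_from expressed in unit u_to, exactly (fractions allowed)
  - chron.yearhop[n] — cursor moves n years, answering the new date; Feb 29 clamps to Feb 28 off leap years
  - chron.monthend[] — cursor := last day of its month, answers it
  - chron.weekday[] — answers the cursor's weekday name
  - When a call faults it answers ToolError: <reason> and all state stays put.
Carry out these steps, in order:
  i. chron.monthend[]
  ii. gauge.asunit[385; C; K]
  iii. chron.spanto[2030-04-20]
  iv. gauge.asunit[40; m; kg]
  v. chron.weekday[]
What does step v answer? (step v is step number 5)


Answer: Monday

Derivation:
I invoke chron.monthend: 2029-04-30.
Using gauge.asunit on 385, C, K, and see 13163/20.
I run chron.spanto on 2030-04-20, yielding 355.
Using gauge.asunit on 40, m, kg, and see ToolError: incompatible units.
I run chron.weekday, yielding Monday.


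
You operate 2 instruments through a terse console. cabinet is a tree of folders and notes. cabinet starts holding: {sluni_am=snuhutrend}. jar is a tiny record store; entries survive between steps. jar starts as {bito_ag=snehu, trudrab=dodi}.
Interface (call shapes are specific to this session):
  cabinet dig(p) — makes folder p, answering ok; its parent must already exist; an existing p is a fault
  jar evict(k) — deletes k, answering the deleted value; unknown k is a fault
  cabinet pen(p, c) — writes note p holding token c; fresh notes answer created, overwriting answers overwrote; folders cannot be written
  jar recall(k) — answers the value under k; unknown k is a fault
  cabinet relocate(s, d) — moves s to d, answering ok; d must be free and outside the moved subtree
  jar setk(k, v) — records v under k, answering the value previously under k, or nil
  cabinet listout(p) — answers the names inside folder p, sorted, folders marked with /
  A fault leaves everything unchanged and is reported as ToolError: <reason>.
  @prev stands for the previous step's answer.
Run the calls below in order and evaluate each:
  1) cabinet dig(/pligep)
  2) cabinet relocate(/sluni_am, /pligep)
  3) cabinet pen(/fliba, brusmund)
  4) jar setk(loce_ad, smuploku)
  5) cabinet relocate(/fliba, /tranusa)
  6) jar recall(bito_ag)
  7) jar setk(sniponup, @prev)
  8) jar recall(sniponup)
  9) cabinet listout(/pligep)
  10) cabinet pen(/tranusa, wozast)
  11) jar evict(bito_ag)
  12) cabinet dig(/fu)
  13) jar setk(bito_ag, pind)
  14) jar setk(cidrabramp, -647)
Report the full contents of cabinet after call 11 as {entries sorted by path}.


Next I call cabinet dig using /pligep, → ok.
Next I call cabinet relocate using /sluni_am, /pligep, — result: ToolError: exists.
Calling cabinet pen using /fliba, brusmund, yielding created.
Next I call jar setk using loce_ad, smuploku, giving nil.
I invoke cabinet relocate using /fliba, /tranusa, — result: ok.
I call jar recall using bito_ag, — result: snehu.
I try jar setk using sniponup, @prev: nil.
Invoking jar recall using sniponup, and get snehu.
Next I call cabinet listout using /pligep: [].
Invoking cabinet pen using /tranusa, wozast, yielding overwrote.
I run jar evict using bito_ag, → snehu.
Now I run cabinet dig using /fu: ok.
I try jar setk using bito_ag, pind, giving nil.
I invoke jar setk using cidrabramp, -647, — result: nil.

Answer: {pligep/, sluni_am=snuhutrend, tranusa=wozast}


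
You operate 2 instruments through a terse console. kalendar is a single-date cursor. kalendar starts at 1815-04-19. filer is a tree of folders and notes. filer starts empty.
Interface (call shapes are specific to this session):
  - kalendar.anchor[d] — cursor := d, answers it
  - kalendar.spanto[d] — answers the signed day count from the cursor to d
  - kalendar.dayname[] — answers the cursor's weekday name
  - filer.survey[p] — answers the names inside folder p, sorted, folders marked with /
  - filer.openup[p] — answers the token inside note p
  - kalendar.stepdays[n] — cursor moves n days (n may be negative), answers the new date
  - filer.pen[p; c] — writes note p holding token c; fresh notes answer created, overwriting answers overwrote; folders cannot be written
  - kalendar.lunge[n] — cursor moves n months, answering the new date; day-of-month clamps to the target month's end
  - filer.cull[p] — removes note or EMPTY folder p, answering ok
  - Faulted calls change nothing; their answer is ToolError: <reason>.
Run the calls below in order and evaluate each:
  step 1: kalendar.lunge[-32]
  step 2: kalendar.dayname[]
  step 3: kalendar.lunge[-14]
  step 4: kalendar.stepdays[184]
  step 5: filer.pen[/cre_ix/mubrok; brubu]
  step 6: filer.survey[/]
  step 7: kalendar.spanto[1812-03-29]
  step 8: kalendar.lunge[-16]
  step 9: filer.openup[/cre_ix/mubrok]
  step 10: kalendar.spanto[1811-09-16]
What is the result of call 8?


Answer: 1810-08-20

Derivation:
>> lunge(n=-32)
<< 1812-08-19
>> dayname()
<< Wednesday
>> lunge(n=-14)
<< 1811-06-19
>> stepdays(n=184)
<< 1811-12-20
>> pen(p=/cre_ix/mubrok, c=brubu)
<< ToolError: no parent
>> survey(p=/)
<< []
>> spanto(d=1812-03-29)
<< 100
>> lunge(n=-16)
<< 1810-08-20
>> openup(p=/cre_ix/mubrok)
<< ToolError: not found
>> spanto(d=1811-09-16)
<< 392


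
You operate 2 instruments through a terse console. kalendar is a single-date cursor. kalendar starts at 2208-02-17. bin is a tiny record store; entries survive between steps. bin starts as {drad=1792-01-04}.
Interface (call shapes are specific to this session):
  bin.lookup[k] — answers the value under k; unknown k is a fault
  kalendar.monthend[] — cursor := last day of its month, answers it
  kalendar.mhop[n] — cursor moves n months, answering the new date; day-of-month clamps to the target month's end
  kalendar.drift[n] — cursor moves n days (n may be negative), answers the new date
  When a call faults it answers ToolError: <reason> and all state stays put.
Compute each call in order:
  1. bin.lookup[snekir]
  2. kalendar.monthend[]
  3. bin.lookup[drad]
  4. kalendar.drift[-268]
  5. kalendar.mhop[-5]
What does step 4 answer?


! 1. bin.lookup(k=snekir) == ToolError: no such key snekir
! 2. kalendar.monthend() == 2208-02-29
! 3. bin.lookup(k=drad) == 1792-01-04
! 4. kalendar.drift(n=-268) == 2207-06-06
! 5. kalendar.mhop(n=-5) == 2207-01-06

Answer: 2207-06-06


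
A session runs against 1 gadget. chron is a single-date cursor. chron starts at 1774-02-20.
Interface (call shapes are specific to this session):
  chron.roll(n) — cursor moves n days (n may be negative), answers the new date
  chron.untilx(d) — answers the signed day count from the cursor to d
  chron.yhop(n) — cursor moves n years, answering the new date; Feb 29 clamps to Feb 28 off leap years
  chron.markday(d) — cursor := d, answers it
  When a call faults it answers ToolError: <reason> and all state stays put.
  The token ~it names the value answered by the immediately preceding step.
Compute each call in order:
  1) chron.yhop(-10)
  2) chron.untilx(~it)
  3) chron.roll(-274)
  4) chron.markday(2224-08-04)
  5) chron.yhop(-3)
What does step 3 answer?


Invoking chron.yhop(n: -10), — result: 1764-02-20.
Calling chron.untilx(d: ~it), and observe 0.
Then chron.roll(n: -274), and see 1763-05-22.
Calling chron.markday(d: 2224-08-04), and observe 2224-08-04.
Now I run chron.yhop(n: -3), — result: 2221-08-04.

Answer: 1763-05-22


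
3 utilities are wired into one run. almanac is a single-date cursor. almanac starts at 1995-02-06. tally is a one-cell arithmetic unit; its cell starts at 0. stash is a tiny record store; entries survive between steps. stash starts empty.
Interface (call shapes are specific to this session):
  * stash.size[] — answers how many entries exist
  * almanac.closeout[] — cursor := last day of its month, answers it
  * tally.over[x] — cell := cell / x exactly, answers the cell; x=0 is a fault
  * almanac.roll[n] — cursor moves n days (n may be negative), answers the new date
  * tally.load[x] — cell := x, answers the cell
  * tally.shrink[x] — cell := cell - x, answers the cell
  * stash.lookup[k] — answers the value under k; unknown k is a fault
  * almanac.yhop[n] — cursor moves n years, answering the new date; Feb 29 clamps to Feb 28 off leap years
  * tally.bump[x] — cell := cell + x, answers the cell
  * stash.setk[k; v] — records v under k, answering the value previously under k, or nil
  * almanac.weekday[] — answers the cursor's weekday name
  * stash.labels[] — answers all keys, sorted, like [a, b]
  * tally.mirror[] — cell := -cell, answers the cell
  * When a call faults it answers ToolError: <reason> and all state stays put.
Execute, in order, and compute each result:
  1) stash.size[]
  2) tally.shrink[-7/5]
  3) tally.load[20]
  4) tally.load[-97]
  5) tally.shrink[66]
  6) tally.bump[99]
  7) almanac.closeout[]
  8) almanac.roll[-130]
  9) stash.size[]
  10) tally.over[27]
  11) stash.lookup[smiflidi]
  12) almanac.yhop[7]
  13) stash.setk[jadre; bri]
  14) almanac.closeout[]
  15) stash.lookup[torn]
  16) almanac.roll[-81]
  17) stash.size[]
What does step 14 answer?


# 1. stash.size() == 0
# 2. tally.shrink(x→-7/5) == 7/5
# 3. tally.load(x→20) == 20
# 4. tally.load(x→-97) == -97
# 5. tally.shrink(x→66) == -163
# 6. tally.bump(x→99) == -64
# 7. almanac.closeout() == 1995-02-28
# 8. almanac.roll(n→-130) == 1994-10-21
# 9. stash.size() == 0
# 10. tally.over(x→27) == -64/27
# 11. stash.lookup(k→smiflidi) == ToolError: no such key smiflidi
# 12. almanac.yhop(n→7) == 2001-10-21
# 13. stash.setk(k→jadre, v→bri) == nil
# 14. almanac.closeout() == 2001-10-31
# 15. stash.lookup(k→torn) == ToolError: no such key torn
# 16. almanac.roll(n→-81) == 2001-08-11
# 17. stash.size() == 1

Answer: 2001-10-31


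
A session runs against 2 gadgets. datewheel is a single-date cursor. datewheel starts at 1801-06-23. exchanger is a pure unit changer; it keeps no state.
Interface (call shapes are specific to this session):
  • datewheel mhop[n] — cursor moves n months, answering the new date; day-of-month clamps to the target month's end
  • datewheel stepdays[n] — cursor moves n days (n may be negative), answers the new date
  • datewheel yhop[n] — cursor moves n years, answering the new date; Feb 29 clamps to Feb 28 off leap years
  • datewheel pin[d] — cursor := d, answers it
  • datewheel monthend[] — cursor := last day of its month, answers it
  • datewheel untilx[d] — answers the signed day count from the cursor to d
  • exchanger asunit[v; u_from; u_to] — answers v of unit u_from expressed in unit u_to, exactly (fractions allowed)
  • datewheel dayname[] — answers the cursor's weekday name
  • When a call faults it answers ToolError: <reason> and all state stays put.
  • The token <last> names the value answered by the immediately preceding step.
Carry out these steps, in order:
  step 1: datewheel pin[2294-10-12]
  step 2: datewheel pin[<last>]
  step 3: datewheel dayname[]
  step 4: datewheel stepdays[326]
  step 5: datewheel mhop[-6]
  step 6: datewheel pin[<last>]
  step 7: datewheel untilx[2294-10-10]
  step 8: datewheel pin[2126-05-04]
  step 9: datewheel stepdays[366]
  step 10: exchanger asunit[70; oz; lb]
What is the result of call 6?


$ datewheel pin 2294-10-12
[out] 2294-10-12
$ datewheel pin <last>
[out] 2294-10-12
$ datewheel dayname
[out] Friday
$ datewheel stepdays 326
[out] 2295-09-03
$ datewheel mhop -6
[out] 2295-03-03
$ datewheel pin <last>
[out] 2295-03-03
$ datewheel untilx 2294-10-10
[out] -144
$ datewheel pin 2126-05-04
[out] 2126-05-04
$ datewheel stepdays 366
[out] 2127-05-05
$ exchanger asunit 70 oz lb
[out] 35/8

Answer: 2295-03-03


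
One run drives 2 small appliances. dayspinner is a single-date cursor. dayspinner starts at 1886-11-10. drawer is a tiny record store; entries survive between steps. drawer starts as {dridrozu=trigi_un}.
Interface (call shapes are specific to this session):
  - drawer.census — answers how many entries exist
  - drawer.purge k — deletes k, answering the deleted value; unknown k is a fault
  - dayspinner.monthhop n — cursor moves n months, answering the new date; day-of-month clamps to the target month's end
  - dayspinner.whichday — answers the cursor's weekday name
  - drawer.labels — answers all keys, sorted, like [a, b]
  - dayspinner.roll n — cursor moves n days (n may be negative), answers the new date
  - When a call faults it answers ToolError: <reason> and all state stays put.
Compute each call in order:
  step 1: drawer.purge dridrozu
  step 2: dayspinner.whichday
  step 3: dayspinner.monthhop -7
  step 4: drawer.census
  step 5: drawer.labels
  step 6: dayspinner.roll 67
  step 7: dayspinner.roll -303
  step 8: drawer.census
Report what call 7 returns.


Answer: 1885-08-17

Derivation:
% 1. purge(k→dridrozu) => trigi_un
% 2. whichday() => Wednesday
% 3. monthhop(n→-7) => 1886-04-10
% 4. census() => 0
% 5. labels() => []
% 6. roll(n→67) => 1886-06-16
% 7. roll(n→-303) => 1885-08-17
% 8. census() => 0


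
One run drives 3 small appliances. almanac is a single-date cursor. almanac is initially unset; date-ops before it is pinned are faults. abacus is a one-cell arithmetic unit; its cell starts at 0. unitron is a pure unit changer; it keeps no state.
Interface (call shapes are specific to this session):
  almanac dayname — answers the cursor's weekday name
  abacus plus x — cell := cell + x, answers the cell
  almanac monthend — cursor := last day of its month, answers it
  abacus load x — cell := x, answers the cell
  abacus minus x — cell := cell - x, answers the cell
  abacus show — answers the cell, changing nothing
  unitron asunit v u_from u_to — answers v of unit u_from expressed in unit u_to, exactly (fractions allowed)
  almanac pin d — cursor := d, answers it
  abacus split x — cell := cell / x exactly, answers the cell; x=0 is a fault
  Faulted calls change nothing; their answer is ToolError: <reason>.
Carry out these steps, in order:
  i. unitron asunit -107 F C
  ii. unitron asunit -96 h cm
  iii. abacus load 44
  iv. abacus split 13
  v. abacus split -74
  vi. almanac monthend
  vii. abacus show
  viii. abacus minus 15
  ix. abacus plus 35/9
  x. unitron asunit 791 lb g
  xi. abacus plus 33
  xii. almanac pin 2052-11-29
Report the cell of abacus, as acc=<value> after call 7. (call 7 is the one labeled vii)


>> unitron asunit(-107, F, C)
<< -695/9
>> unitron asunit(-96, h, cm)
<< ToolError: incompatible units
>> abacus load(44)
<< 44
>> abacus split(13)
<< 44/13
>> abacus split(-74)
<< -22/481
>> almanac monthend()
<< ToolError: no date set
>> abacus show()
<< -22/481
>> abacus minus(15)
<< -7237/481
>> abacus plus(35/9)
<< -48298/4329
>> unitron asunit(791, lb, g)
<< 35879156467/100000
>> abacus plus(33)
<< 94559/4329
>> almanac pin(2052-11-29)
<< 2052-11-29

Answer: acc=-22/481


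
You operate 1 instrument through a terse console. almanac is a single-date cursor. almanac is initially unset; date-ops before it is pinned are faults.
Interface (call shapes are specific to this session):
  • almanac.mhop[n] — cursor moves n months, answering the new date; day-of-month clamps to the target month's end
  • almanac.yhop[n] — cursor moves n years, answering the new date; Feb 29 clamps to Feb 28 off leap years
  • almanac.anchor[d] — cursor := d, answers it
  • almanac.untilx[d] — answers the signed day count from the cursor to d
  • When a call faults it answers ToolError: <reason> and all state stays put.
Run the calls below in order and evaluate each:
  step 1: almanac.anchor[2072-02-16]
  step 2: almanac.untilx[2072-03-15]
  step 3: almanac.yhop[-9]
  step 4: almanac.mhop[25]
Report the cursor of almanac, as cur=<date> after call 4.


Step: almanac.anchor[d: 2072-02-16]
Result: 2072-02-16
Step: almanac.untilx[d: 2072-03-15]
Result: 28
Step: almanac.yhop[n: -9]
Result: 2063-02-16
Step: almanac.mhop[n: 25]
Result: 2065-03-16

Answer: cur=2065-03-16


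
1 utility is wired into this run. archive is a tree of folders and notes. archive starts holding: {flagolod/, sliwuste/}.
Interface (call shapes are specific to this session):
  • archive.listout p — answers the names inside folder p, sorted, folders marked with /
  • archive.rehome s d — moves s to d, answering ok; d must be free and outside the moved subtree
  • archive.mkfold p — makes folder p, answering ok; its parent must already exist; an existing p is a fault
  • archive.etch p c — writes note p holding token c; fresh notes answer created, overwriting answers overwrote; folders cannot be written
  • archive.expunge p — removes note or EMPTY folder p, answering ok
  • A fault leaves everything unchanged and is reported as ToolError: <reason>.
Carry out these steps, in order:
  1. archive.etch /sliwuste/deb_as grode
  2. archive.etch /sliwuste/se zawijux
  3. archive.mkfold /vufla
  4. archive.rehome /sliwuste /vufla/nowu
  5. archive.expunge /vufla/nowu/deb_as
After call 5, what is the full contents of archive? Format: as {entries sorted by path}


Answer: {flagolod/, vufla/, vufla/nowu/, vufla/nowu/se=zawijux}

Derivation:
>> etch(p→/sliwuste/deb_as, c→grode)
<< created
>> etch(p→/sliwuste/se, c→zawijux)
<< created
>> mkfold(p→/vufla)
<< ok
>> rehome(s→/sliwuste, d→/vufla/nowu)
<< ok
>> expunge(p→/vufla/nowu/deb_as)
<< ok


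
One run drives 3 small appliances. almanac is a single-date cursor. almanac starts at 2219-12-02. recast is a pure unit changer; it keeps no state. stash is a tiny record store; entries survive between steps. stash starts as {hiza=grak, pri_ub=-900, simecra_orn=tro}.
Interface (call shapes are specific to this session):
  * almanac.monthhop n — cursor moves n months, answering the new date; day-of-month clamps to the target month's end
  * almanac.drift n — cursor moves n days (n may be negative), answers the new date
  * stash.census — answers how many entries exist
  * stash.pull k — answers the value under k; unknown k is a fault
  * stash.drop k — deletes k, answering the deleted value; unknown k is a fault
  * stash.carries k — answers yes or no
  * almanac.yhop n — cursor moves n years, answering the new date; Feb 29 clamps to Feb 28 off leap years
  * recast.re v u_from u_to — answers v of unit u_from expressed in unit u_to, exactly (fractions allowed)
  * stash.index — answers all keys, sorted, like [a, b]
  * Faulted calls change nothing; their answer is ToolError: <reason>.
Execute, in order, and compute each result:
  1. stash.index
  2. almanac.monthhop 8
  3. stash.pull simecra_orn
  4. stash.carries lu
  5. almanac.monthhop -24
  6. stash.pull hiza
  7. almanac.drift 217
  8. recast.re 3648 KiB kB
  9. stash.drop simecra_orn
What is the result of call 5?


Invoking stash.index(): [hiza, pri_ub, simecra_orn].
Next I call almanac.monthhop passing n='8', and see 2220-08-02.
Using stash.pull passing k='simecra_orn', and see tro.
I invoke stash.carries passing k='lu', yielding no.
I run almanac.monthhop passing n='-24', → 2218-08-02.
Calling stash.pull passing k='hiza', and see grak.
Using almanac.drift passing n='217', and observe 2219-03-07.
Now I run recast.re passing v='3648', u_from='KiB', u_to='kB', → 466944/125.
Next I call stash.drop passing k='simecra_orn', and get tro.

Answer: 2218-08-02


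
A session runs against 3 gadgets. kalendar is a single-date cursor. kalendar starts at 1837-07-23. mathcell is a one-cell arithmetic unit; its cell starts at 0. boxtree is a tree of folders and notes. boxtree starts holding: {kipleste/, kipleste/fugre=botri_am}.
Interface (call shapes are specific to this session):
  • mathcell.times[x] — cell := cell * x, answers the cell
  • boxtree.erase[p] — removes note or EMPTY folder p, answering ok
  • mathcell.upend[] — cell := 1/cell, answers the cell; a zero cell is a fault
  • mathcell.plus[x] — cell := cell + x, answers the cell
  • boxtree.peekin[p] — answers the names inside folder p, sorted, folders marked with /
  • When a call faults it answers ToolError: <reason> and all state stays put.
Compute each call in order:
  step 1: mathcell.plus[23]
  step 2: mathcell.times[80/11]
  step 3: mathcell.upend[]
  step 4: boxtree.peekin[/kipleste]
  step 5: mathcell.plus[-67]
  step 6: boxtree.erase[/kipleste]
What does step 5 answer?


[in] plus 23
  23
[in] times 80/11
  1840/11
[in] upend
  11/1840
[in] peekin /kipleste
  [fugre]
[in] plus -67
  -123269/1840
[in] erase /kipleste
  ToolError: not empty

Answer: -123269/1840


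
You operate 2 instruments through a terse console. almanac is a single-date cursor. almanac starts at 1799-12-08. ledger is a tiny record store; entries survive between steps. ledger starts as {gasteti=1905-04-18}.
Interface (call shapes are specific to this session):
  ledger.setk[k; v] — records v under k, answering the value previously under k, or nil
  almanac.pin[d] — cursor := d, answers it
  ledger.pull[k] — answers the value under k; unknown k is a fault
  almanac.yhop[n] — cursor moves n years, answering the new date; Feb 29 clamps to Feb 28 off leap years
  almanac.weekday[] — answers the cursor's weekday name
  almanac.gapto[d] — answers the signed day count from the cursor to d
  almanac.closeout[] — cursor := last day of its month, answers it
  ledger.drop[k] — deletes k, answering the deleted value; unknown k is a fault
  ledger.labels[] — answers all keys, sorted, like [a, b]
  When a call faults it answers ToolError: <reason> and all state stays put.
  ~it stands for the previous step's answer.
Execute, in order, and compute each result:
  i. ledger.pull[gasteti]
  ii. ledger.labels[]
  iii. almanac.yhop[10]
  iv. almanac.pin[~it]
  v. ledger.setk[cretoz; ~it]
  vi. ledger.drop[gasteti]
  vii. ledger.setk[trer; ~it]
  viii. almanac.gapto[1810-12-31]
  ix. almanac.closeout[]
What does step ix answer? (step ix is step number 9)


Calling pull on k='gasteti', and see 1905-04-18.
Now I run labels(), → [gasteti].
Next I call yhop on n='10', which returns 1809-12-08.
I use pin on d='~it', and see 1809-12-08.
I invoke setk on k='cretoz', v='~it', and get nil.
Now I run drop on k='gasteti', which returns 1905-04-18.
I call setk on k='trer', v='~it', and get nil.
Now I run gapto on d='1810-12-31', and observe 388.
I invoke closeout(): 1809-12-31.

Answer: 1809-12-31


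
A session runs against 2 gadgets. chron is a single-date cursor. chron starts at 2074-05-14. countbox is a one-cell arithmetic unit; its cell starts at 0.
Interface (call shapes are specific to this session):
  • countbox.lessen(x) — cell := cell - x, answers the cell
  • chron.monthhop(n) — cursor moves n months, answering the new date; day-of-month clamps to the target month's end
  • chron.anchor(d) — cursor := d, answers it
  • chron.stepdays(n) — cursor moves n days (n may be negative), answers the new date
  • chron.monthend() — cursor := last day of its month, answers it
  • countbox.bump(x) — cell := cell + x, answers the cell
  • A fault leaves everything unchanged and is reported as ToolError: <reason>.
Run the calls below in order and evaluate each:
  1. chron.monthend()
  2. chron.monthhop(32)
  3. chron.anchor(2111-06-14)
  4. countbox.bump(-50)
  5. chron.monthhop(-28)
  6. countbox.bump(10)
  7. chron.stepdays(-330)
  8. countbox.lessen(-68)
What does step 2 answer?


! 1. chron.monthend() => 2074-05-31
! 2. chron.monthhop(n=32) => 2077-01-31
! 3. chron.anchor(d=2111-06-14) => 2111-06-14
! 4. countbox.bump(x=-50) => -50
! 5. chron.monthhop(n=-28) => 2109-02-14
! 6. countbox.bump(x=10) => -40
! 7. chron.stepdays(n=-330) => 2108-03-21
! 8. countbox.lessen(x=-68) => 28

Answer: 2077-01-31


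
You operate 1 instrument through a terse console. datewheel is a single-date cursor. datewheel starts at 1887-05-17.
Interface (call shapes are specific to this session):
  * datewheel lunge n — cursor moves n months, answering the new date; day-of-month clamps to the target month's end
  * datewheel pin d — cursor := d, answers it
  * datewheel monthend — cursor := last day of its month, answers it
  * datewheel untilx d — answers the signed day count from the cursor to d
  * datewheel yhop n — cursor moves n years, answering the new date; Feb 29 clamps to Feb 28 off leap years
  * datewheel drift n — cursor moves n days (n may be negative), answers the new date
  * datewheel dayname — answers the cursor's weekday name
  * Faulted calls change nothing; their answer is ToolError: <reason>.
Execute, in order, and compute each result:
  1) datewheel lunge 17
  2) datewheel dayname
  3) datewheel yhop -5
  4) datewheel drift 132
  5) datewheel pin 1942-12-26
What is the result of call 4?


Answer: 1884-02-26

Derivation:
·→ datewheel lunge(n: 17)
·← 1888-10-17
·→ datewheel dayname()
·← Wednesday
·→ datewheel yhop(n: -5)
·← 1883-10-17
·→ datewheel drift(n: 132)
·← 1884-02-26
·→ datewheel pin(d: 1942-12-26)
·← 1942-12-26


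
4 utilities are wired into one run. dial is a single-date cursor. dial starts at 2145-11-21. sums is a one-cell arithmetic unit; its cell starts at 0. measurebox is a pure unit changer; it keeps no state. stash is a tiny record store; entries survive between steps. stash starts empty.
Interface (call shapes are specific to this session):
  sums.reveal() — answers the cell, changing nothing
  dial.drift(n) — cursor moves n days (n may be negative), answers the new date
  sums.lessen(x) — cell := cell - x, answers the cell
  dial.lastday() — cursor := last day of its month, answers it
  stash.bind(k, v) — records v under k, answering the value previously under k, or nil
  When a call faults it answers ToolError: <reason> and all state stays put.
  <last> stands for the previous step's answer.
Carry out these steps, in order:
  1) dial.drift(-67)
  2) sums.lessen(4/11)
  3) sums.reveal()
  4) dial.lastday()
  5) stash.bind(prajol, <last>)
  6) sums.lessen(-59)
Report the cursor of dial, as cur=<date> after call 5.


Answer: cur=2145-09-30

Derivation:
I call dial.drift with n: -67, and get 2145-09-15.
I try sums.lessen with x: 4/11, giving -4/11.
Then sums.reveal, giving -4/11.
Now I run dial.lastday, which returns 2145-09-30.
I call stash.bind with k: prajol, v: <last>, → nil.
Using sums.lessen with x: -59, and see 645/11.


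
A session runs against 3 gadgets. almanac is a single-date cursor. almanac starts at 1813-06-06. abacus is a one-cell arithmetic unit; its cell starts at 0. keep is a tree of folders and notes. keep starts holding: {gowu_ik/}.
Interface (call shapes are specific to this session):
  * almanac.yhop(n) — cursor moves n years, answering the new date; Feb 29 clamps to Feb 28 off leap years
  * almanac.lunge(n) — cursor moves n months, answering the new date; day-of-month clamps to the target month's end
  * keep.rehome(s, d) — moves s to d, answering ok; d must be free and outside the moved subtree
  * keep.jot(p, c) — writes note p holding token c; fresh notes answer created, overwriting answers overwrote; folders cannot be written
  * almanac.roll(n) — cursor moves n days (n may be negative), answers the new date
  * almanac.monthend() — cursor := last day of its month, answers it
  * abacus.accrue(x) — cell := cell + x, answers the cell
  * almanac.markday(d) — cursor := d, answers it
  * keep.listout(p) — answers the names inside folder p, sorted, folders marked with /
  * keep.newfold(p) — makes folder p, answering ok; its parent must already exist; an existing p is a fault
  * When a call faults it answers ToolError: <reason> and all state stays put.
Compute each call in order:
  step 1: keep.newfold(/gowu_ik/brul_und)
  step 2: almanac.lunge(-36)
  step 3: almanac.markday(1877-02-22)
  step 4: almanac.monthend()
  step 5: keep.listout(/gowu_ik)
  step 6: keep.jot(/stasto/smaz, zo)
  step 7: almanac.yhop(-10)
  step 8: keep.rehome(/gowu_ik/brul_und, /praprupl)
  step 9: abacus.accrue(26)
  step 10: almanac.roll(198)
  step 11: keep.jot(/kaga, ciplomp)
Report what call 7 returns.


Answer: 1867-02-28

Derivation:
==> keep.newfold(p='/gowu_ik/brul_und')
<== ok
==> almanac.lunge(n='-36')
<== 1810-06-06
==> almanac.markday(d='1877-02-22')
<== 1877-02-22
==> almanac.monthend()
<== 1877-02-28
==> keep.listout(p='/gowu_ik')
<== [brul_und/]
==> keep.jot(p='/stasto/smaz', c='zo')
<== ToolError: no parent
==> almanac.yhop(n='-10')
<== 1867-02-28
==> keep.rehome(s='/gowu_ik/brul_und', d='/praprupl')
<== ok
==> abacus.accrue(x='26')
<== 26
==> almanac.roll(n='198')
<== 1867-09-14
==> keep.jot(p='/kaga', c='ciplomp')
<== created


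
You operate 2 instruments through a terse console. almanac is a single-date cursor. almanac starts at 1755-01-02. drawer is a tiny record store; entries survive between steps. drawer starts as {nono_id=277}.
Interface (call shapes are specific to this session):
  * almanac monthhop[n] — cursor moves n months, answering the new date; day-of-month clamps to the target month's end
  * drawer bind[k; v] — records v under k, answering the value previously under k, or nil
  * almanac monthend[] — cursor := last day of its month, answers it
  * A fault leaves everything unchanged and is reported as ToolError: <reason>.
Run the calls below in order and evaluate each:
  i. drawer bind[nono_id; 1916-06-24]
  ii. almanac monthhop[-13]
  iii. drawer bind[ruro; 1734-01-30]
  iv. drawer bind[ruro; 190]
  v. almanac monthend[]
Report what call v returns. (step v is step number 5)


Answer: 1753-12-31

Derivation:
% drawer bind k='nono_id' v='1916-06-24'
= 277
% almanac monthhop n='-13'
= 1753-12-02
% drawer bind k='ruro' v='1734-01-30'
= nil
% drawer bind k='ruro' v='190'
= 1734-01-30
% almanac monthend
= 1753-12-31


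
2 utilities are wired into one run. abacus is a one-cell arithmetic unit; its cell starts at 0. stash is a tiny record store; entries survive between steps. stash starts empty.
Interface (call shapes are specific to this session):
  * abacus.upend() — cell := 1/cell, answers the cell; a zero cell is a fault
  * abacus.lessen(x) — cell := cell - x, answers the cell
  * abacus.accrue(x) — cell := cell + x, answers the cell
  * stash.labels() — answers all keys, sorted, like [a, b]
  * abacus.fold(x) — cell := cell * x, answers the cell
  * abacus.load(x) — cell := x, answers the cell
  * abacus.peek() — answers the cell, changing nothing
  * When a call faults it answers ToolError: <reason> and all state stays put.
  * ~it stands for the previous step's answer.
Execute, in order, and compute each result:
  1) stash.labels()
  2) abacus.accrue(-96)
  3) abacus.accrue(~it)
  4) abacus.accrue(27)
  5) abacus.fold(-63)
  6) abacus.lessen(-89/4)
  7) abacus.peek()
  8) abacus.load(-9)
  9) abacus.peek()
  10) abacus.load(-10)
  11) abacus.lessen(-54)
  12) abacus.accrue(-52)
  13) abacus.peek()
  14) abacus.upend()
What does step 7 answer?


-> stash.labels()
<- []
-> abacus.accrue(x='-96')
<- -96
-> abacus.accrue(x='~it')
<- -192
-> abacus.accrue(x='27')
<- -165
-> abacus.fold(x='-63')
<- 10395
-> abacus.lessen(x='-89/4')
<- 41669/4
-> abacus.peek()
<- 41669/4
-> abacus.load(x='-9')
<- -9
-> abacus.peek()
<- -9
-> abacus.load(x='-10')
<- -10
-> abacus.lessen(x='-54')
<- 44
-> abacus.accrue(x='-52')
<- -8
-> abacus.peek()
<- -8
-> abacus.upend()
<- -1/8

Answer: 41669/4


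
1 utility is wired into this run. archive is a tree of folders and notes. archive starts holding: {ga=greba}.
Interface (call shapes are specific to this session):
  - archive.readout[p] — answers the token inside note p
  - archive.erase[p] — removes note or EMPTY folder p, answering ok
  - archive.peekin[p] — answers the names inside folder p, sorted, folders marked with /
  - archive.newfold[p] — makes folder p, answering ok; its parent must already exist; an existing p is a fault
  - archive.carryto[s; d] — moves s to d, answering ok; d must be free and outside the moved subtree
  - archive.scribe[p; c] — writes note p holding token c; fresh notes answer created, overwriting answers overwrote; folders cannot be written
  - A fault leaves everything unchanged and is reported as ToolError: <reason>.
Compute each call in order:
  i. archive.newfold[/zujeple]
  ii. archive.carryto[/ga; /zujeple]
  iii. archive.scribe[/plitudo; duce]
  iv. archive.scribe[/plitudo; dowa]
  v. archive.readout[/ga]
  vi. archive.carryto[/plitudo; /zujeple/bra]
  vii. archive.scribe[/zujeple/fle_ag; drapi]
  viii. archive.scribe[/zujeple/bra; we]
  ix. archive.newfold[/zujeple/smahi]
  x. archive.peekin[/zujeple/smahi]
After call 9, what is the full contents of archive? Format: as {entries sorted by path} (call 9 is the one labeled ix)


Next I call archive.newfold using p=/zujeple, and see ok.
Calling archive.carryto using s=/ga, d=/zujeple, → ToolError: exists.
Calling archive.scribe using p=/plitudo, c=duce, and get created.
I invoke archive.scribe using p=/plitudo, c=dowa, and observe overwrote.
I invoke archive.readout using p=/ga: greba.
Next I call archive.carryto using s=/plitudo, d=/zujeple/bra, giving ok.
Calling archive.scribe using p=/zujeple/fle_ag, c=drapi, which returns created.
I try archive.scribe using p=/zujeple/bra, c=we, and get overwrote.
I invoke archive.newfold using p=/zujeple/smahi, and see ok.
Calling archive.peekin using p=/zujeple/smahi, — result: [].

Answer: {ga=greba, zujeple/, zujeple/bra=we, zujeple/fle_ag=drapi, zujeple/smahi/}
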